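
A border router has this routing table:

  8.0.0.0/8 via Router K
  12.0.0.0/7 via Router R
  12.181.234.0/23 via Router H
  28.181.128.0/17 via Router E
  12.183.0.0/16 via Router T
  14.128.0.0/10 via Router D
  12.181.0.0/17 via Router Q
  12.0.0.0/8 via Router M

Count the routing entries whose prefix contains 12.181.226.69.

2

Prefixes containing 12.181.226.69:
  12.0.0.0/7 (12.0.0.0 - 13.255.255.255)
  12.0.0.0/8 (12.0.0.0 - 12.255.255.255)
Total matching entries: 2.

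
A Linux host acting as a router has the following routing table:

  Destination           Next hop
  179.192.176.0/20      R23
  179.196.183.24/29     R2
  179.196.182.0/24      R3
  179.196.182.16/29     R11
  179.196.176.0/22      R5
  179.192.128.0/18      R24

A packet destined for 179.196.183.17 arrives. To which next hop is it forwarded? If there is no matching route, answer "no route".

no route

No entry's prefix contains 179.196.183.17; there is no default route.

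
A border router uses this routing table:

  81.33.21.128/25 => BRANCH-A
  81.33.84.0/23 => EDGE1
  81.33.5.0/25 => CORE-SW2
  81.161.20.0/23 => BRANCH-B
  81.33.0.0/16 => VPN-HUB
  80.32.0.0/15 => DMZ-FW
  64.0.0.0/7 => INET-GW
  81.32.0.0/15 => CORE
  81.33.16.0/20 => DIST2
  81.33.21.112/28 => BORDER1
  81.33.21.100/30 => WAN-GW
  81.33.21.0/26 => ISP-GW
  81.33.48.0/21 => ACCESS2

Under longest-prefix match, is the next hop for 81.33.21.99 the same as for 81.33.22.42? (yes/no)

81.33.21.99: longest match 81.33.16.0/20 -> DIST2
81.33.22.42: longest match 81.33.16.0/20 -> DIST2

yes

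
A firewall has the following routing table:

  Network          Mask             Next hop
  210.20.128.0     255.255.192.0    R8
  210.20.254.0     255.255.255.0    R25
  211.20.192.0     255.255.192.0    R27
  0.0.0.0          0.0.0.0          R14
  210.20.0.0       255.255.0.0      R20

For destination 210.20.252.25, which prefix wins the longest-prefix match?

210.20.0.0/16

Entries matching 210.20.252.25:
  0.0.0.0/0 (default, matches everything)
  210.20.0.0/16 (210.20.0.0 - 210.20.255.255)
Most specific is 210.20.0.0/16.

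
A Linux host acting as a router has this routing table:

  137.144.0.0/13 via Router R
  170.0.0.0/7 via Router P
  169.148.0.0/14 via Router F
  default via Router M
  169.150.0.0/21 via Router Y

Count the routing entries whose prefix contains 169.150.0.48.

Prefixes containing 169.150.0.48:
  0.0.0.0/0 (default, matches everything)
  169.148.0.0/14 (169.148.0.0 - 169.151.255.255)
  169.150.0.0/21 (169.150.0.0 - 169.150.7.255)
Total matching entries: 3.

3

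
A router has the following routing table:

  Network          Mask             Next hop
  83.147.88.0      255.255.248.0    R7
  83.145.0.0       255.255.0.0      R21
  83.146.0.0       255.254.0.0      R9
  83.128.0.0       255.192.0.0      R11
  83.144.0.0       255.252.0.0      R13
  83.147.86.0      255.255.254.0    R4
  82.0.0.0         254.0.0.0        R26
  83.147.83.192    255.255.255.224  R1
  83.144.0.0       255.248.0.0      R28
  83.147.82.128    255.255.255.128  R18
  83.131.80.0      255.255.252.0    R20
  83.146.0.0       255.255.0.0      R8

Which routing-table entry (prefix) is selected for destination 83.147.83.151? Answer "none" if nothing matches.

83.146.0.0/15

Entries matching 83.147.83.151:
  82.0.0.0/7 (82.0.0.0 - 83.255.255.255)
  83.128.0.0/10 (83.128.0.0 - 83.191.255.255)
  83.144.0.0/13 (83.144.0.0 - 83.151.255.255)
  83.144.0.0/14 (83.144.0.0 - 83.147.255.255)
  83.146.0.0/15 (83.146.0.0 - 83.147.255.255)
Most specific is 83.146.0.0/15.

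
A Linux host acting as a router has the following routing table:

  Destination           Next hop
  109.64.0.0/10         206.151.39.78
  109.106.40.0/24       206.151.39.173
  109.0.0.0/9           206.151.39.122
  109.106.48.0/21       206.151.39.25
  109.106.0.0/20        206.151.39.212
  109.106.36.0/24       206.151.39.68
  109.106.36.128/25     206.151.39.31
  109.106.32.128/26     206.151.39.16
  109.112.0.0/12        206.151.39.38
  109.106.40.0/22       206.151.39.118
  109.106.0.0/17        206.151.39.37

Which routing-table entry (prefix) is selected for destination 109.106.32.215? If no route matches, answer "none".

Entries matching 109.106.32.215:
  109.0.0.0/9 (109.0.0.0 - 109.127.255.255)
  109.64.0.0/10 (109.64.0.0 - 109.127.255.255)
  109.106.0.0/17 (109.106.0.0 - 109.106.127.255)
Most specific is 109.106.0.0/17.

109.106.0.0/17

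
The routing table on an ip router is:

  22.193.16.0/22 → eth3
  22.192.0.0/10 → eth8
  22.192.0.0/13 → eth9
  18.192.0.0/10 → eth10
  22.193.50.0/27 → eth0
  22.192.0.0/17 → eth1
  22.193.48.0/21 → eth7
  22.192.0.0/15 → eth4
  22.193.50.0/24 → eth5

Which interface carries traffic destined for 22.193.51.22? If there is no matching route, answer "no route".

eth7

Routes whose prefix contains 22.193.51.22:
  22.192.0.0/10 (22.192.0.0 - 22.255.255.255) -> eth8
  22.192.0.0/13 (22.192.0.0 - 22.199.255.255) -> eth9
  22.192.0.0/15 (22.192.0.0 - 22.193.255.255) -> eth4
  22.193.48.0/21 (22.193.48.0 - 22.193.55.255) -> eth7
More-specific entries that do NOT match:
  22.193.50.0/27 (22.193.50.0 - 22.193.50.31) does not contain 22.193.51.22
  22.193.50.0/24 (22.193.50.0 - 22.193.50.255) does not contain 22.193.51.22
  22.193.16.0/22 (22.193.16.0 - 22.193.19.255) does not contain 22.193.51.22
Longest matching prefix is /21 -> interface eth7.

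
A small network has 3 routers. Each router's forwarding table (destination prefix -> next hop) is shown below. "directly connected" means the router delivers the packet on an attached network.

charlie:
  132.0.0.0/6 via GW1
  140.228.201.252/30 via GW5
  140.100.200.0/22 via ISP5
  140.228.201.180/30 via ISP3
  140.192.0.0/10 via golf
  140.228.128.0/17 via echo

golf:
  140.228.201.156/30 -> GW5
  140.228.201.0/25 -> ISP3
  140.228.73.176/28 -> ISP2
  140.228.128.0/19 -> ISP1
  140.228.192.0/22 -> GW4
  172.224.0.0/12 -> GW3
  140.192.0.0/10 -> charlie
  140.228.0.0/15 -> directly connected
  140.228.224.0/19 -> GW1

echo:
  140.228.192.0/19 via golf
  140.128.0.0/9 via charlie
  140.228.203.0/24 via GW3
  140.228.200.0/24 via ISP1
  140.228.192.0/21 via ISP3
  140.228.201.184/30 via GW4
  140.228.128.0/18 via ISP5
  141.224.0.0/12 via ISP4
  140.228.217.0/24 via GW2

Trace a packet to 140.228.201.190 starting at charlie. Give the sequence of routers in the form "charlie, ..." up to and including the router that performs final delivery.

At charlie: longest match for 140.228.201.190 is 140.228.128.0/17 -> echo
At echo: longest match for 140.228.201.190 is 140.228.192.0/19 -> golf
At golf: longest match for 140.228.201.190 is 140.228.0.0/15 -> directly connected

charlie, echo, golf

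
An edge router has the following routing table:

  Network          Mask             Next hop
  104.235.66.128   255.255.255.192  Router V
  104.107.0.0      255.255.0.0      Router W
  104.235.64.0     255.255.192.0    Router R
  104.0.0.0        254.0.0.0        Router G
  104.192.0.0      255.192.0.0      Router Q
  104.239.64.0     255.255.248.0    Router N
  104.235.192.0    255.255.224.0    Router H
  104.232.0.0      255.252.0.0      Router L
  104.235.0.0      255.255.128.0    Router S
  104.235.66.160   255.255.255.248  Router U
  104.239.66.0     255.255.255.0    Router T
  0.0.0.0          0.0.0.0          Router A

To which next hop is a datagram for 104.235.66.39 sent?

Routes whose prefix contains 104.235.66.39:
  0.0.0.0/0 (default, matches everything) -> Router A
  104.0.0.0/7 (104.0.0.0 - 105.255.255.255) -> Router G
  104.192.0.0/10 (104.192.0.0 - 104.255.255.255) -> Router Q
  104.232.0.0/14 (104.232.0.0 - 104.235.255.255) -> Router L
  104.235.0.0/17 (104.235.0.0 - 104.235.127.255) -> Router S
  104.235.64.0/18 (104.235.64.0 - 104.235.127.255) -> Router R
More-specific entries that do NOT match:
  104.235.66.160/29 (104.235.66.160 - 104.235.66.167) does not contain 104.235.66.39
  104.235.66.128/26 (104.235.66.128 - 104.235.66.191) does not contain 104.235.66.39
  104.239.66.0/24 (104.239.66.0 - 104.239.66.255) does not contain 104.235.66.39
  104.239.64.0/21 (104.239.64.0 - 104.239.71.255) does not contain 104.235.66.39
  104.235.192.0/19 (104.235.192.0 - 104.235.223.255) does not contain 104.235.66.39
Longest matching prefix is /18 -> next hop Router R.

Router R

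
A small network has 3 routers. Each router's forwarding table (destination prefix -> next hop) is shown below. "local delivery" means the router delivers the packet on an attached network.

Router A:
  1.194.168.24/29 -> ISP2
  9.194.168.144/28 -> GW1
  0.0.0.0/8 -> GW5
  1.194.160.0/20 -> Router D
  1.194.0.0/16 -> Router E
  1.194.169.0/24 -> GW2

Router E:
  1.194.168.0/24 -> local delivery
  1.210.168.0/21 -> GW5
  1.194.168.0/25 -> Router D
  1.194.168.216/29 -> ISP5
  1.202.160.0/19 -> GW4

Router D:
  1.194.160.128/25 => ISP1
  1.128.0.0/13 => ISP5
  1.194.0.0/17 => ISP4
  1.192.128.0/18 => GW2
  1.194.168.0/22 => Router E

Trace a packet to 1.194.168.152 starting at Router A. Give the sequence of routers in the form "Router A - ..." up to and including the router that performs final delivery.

Router A - Router D - Router E

At Router A: longest match for 1.194.168.152 is 1.194.160.0/20 -> Router D
At Router D: longest match for 1.194.168.152 is 1.194.168.0/22 -> Router E
At Router E: longest match for 1.194.168.152 is 1.194.168.0/24 -> local delivery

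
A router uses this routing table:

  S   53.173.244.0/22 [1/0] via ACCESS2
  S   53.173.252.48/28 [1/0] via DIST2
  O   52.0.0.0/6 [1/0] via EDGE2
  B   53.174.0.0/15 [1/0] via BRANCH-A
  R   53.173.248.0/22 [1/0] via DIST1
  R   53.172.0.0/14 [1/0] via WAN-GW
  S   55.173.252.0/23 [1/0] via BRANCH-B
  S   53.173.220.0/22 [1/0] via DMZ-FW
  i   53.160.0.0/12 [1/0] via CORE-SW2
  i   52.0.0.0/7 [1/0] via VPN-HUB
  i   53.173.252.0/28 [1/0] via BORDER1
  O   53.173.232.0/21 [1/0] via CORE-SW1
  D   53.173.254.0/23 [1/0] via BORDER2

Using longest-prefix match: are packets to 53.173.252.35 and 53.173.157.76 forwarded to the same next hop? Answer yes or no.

yes

53.173.252.35: longest match 53.172.0.0/14 -> WAN-GW
53.173.157.76: longest match 53.172.0.0/14 -> WAN-GW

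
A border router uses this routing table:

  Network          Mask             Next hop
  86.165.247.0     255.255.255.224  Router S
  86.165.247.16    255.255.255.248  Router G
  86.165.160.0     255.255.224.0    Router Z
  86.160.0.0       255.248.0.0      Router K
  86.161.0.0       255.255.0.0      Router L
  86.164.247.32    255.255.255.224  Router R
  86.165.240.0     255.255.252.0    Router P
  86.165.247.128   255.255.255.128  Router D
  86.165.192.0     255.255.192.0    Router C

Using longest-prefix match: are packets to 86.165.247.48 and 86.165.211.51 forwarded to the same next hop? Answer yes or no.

yes

86.165.247.48: longest match 86.165.192.0/18 -> Router C
86.165.211.51: longest match 86.165.192.0/18 -> Router C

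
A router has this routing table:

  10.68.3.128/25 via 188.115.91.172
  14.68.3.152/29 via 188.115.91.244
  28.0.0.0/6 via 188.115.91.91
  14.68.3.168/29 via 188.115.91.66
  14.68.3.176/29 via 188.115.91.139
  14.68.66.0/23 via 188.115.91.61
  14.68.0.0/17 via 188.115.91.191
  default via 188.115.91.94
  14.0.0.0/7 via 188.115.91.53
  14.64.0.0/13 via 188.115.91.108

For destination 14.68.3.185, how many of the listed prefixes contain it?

Prefixes containing 14.68.3.185:
  0.0.0.0/0 (default, matches everything)
  14.0.0.0/7 (14.0.0.0 - 15.255.255.255)
  14.64.0.0/13 (14.64.0.0 - 14.71.255.255)
  14.68.0.0/17 (14.68.0.0 - 14.68.127.255)
Total matching entries: 4.

4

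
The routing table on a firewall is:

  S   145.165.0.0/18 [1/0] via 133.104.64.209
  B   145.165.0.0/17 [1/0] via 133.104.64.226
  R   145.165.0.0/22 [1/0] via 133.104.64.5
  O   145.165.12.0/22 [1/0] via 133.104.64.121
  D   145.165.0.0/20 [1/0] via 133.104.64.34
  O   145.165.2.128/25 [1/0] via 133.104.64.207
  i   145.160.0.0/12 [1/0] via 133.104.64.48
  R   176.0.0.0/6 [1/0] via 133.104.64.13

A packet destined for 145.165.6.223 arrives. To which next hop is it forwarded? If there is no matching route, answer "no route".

133.104.64.34

Routes whose prefix contains 145.165.6.223:
  145.160.0.0/12 (145.160.0.0 - 145.175.255.255) -> 133.104.64.48
  145.165.0.0/17 (145.165.0.0 - 145.165.127.255) -> 133.104.64.226
  145.165.0.0/18 (145.165.0.0 - 145.165.63.255) -> 133.104.64.209
  145.165.0.0/20 (145.165.0.0 - 145.165.15.255) -> 133.104.64.34
More-specific entries that do NOT match:
  145.165.2.128/25 (145.165.2.128 - 145.165.2.255) does not contain 145.165.6.223
  145.165.0.0/22 (145.165.0.0 - 145.165.3.255) does not contain 145.165.6.223
  145.165.12.0/22 (145.165.12.0 - 145.165.15.255) does not contain 145.165.6.223
Longest matching prefix is /20 -> next hop 133.104.64.34.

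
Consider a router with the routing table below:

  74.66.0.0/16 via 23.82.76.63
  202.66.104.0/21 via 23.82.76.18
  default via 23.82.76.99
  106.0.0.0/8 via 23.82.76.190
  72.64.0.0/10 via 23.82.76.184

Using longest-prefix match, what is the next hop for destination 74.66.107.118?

23.82.76.63

Routes whose prefix contains 74.66.107.118:
  0.0.0.0/0 (default, matches everything) -> 23.82.76.99
  74.66.0.0/16 (74.66.0.0 - 74.66.255.255) -> 23.82.76.63
More-specific entries that do NOT match:
  202.66.104.0/21 (202.66.104.0 - 202.66.111.255) does not contain 74.66.107.118
Longest matching prefix is /16 -> next hop 23.82.76.63.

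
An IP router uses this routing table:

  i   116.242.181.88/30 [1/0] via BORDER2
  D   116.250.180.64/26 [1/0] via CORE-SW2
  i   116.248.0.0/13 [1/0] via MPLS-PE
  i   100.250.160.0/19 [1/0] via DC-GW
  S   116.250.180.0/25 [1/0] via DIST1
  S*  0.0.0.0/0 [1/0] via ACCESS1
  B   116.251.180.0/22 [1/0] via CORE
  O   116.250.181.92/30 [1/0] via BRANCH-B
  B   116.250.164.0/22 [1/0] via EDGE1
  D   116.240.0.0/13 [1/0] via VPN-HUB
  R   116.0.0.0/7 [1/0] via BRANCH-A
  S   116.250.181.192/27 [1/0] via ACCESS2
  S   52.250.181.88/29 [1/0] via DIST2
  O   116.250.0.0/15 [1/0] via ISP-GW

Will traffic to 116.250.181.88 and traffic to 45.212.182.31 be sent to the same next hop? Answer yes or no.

116.250.181.88: longest match 116.250.0.0/15 -> ISP-GW
45.212.182.31: longest match 0.0.0.0/0 -> ACCESS1

no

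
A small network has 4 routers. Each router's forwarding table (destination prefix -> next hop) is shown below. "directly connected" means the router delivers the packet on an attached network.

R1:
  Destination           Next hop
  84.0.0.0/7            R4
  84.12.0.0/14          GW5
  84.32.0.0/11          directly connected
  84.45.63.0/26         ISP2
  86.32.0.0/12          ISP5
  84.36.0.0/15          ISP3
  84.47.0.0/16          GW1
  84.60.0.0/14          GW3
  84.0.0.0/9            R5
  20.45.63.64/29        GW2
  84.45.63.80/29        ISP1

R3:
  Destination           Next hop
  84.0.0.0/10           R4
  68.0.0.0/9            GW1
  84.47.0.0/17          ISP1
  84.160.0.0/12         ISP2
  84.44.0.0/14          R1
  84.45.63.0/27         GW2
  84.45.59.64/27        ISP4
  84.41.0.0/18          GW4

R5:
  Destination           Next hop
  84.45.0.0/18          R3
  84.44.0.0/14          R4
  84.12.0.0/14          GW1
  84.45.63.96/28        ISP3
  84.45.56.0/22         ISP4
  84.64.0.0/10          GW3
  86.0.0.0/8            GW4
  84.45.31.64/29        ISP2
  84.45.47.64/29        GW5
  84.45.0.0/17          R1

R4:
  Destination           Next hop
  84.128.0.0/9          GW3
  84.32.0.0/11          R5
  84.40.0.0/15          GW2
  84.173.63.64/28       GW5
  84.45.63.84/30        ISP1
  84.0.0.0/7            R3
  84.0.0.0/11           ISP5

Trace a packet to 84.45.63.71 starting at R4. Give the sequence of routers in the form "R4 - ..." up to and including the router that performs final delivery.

R4 - R5 - R3 - R1

At R4: longest match for 84.45.63.71 is 84.32.0.0/11 -> R5
At R5: longest match for 84.45.63.71 is 84.45.0.0/18 -> R3
At R3: longest match for 84.45.63.71 is 84.44.0.0/14 -> R1
At R1: longest match for 84.45.63.71 is 84.32.0.0/11 -> directly connected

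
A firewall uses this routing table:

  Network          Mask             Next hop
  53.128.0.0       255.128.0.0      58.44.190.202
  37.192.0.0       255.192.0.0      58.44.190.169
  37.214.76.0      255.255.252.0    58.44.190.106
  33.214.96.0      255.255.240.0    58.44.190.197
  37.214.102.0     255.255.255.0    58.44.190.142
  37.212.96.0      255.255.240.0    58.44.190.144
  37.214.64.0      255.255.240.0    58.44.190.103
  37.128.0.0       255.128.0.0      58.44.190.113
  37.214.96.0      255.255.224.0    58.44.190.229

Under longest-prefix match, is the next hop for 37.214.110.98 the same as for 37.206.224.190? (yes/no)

37.214.110.98: longest match 37.214.96.0/19 -> 58.44.190.229
37.206.224.190: longest match 37.192.0.0/10 -> 58.44.190.169

no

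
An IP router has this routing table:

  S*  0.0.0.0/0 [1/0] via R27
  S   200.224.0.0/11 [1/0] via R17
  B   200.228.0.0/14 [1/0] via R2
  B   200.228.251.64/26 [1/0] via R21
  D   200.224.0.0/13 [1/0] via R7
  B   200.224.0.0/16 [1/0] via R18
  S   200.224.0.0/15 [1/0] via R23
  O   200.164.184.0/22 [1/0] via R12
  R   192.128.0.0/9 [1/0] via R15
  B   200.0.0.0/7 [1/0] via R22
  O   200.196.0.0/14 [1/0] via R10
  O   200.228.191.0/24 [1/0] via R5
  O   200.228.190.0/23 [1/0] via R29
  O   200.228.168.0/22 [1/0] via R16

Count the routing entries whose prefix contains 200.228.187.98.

Prefixes containing 200.228.187.98:
  0.0.0.0/0 (default, matches everything)
  200.0.0.0/7 (200.0.0.0 - 201.255.255.255)
  200.224.0.0/11 (200.224.0.0 - 200.255.255.255)
  200.224.0.0/13 (200.224.0.0 - 200.231.255.255)
  200.228.0.0/14 (200.228.0.0 - 200.231.255.255)
Total matching entries: 5.

5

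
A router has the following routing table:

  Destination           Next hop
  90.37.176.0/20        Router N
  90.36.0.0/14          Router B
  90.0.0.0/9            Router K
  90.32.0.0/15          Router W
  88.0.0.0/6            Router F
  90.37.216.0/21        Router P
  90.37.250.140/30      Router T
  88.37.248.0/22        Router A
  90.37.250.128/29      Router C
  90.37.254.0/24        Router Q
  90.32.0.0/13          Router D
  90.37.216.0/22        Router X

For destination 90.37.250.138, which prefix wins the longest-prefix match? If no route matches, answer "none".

90.36.0.0/14

Entries matching 90.37.250.138:
  88.0.0.0/6 (88.0.0.0 - 91.255.255.255)
  90.0.0.0/9 (90.0.0.0 - 90.127.255.255)
  90.32.0.0/13 (90.32.0.0 - 90.39.255.255)
  90.36.0.0/14 (90.36.0.0 - 90.39.255.255)
Most specific is 90.36.0.0/14.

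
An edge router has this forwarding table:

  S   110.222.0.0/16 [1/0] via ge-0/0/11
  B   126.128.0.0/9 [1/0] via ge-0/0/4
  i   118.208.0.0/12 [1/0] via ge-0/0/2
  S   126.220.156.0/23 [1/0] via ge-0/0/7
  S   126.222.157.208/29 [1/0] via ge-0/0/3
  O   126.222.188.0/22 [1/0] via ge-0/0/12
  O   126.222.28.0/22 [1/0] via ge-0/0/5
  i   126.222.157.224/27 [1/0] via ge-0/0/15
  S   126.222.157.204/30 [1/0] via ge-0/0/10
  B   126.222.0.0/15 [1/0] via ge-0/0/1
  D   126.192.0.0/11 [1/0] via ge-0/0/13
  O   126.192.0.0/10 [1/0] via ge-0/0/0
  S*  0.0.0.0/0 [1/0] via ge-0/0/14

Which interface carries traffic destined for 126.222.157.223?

Routes whose prefix contains 126.222.157.223:
  0.0.0.0/0 (default, matches everything) -> ge-0/0/14
  126.128.0.0/9 (126.128.0.0 - 126.255.255.255) -> ge-0/0/4
  126.192.0.0/10 (126.192.0.0 - 126.255.255.255) -> ge-0/0/0
  126.192.0.0/11 (126.192.0.0 - 126.223.255.255) -> ge-0/0/13
  126.222.0.0/15 (126.222.0.0 - 126.223.255.255) -> ge-0/0/1
More-specific entries that do NOT match:
  126.222.157.204/30 (126.222.157.204 - 126.222.157.207) does not contain 126.222.157.223
  126.222.157.208/29 (126.222.157.208 - 126.222.157.215) does not contain 126.222.157.223
  126.222.157.224/27 (126.222.157.224 - 126.222.157.255) does not contain 126.222.157.223
  126.220.156.0/23 (126.220.156.0 - 126.220.157.255) does not contain 126.222.157.223
  126.222.188.0/22 (126.222.188.0 - 126.222.191.255) does not contain 126.222.157.223
  126.222.28.0/22 (126.222.28.0 - 126.222.31.255) does not contain 126.222.157.223
  110.222.0.0/16 (110.222.0.0 - 110.222.255.255) does not contain 126.222.157.223
Longest matching prefix is /15 -> interface ge-0/0/1.

ge-0/0/1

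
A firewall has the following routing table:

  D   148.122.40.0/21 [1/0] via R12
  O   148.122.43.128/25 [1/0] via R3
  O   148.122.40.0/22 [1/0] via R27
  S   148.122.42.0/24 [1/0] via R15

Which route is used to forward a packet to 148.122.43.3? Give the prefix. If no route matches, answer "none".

148.122.40.0/22

Entries matching 148.122.43.3:
  148.122.40.0/21 (148.122.40.0 - 148.122.47.255)
  148.122.40.0/22 (148.122.40.0 - 148.122.43.255)
Most specific is 148.122.40.0/22.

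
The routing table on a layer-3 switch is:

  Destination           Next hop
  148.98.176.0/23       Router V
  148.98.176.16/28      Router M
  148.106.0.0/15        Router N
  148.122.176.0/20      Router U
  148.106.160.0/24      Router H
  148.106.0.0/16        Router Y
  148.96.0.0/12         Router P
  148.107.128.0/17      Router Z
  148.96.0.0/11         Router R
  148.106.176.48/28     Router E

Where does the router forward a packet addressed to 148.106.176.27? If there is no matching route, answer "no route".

Router Y

Routes whose prefix contains 148.106.176.27:
  148.96.0.0/11 (148.96.0.0 - 148.127.255.255) -> Router R
  148.96.0.0/12 (148.96.0.0 - 148.111.255.255) -> Router P
  148.106.0.0/15 (148.106.0.0 - 148.107.255.255) -> Router N
  148.106.0.0/16 (148.106.0.0 - 148.106.255.255) -> Router Y
More-specific entries that do NOT match:
  148.98.176.16/28 (148.98.176.16 - 148.98.176.31) does not contain 148.106.176.27
  148.106.176.48/28 (148.106.176.48 - 148.106.176.63) does not contain 148.106.176.27
  148.106.160.0/24 (148.106.160.0 - 148.106.160.255) does not contain 148.106.176.27
  148.98.176.0/23 (148.98.176.0 - 148.98.177.255) does not contain 148.106.176.27
  148.122.176.0/20 (148.122.176.0 - 148.122.191.255) does not contain 148.106.176.27
  148.107.128.0/17 (148.107.128.0 - 148.107.255.255) does not contain 148.106.176.27
Longest matching prefix is /16 -> next hop Router Y.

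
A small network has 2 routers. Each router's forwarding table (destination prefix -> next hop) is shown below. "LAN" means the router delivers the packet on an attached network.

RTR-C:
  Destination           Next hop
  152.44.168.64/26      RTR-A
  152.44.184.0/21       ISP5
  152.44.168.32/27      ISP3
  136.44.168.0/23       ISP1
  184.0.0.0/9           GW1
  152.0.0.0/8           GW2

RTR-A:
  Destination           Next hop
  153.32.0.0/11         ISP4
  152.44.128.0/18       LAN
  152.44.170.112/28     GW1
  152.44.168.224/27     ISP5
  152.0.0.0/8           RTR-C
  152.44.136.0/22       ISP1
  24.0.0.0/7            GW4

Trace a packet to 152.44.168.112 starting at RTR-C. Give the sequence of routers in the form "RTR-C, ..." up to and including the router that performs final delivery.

At RTR-C: longest match for 152.44.168.112 is 152.44.168.64/26 -> RTR-A
At RTR-A: longest match for 152.44.168.112 is 152.44.128.0/18 -> LAN

RTR-C, RTR-A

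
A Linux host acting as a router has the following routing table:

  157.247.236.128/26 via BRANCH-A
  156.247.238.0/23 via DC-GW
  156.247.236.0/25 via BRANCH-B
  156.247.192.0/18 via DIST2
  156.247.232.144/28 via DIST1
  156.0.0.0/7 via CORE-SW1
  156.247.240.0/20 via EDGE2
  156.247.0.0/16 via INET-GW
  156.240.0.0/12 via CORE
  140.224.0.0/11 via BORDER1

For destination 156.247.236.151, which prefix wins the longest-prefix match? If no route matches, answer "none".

156.247.192.0/18

Entries matching 156.247.236.151:
  156.0.0.0/7 (156.0.0.0 - 157.255.255.255)
  156.240.0.0/12 (156.240.0.0 - 156.255.255.255)
  156.247.0.0/16 (156.247.0.0 - 156.247.255.255)
  156.247.192.0/18 (156.247.192.0 - 156.247.255.255)
Most specific is 156.247.192.0/18.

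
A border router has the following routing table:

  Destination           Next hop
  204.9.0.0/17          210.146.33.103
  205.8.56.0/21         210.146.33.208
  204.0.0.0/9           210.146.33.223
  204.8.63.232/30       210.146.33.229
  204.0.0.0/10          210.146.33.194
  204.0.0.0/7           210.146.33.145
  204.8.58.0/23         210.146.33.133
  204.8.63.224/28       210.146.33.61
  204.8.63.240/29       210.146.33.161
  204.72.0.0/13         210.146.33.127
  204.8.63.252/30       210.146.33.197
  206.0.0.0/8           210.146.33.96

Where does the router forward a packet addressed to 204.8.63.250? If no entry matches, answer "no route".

210.146.33.194

Routes whose prefix contains 204.8.63.250:
  204.0.0.0/7 (204.0.0.0 - 205.255.255.255) -> 210.146.33.145
  204.0.0.0/9 (204.0.0.0 - 204.127.255.255) -> 210.146.33.223
  204.0.0.0/10 (204.0.0.0 - 204.63.255.255) -> 210.146.33.194
More-specific entries that do NOT match:
  204.8.63.232/30 (204.8.63.232 - 204.8.63.235) does not contain 204.8.63.250
  204.8.63.252/30 (204.8.63.252 - 204.8.63.255) does not contain 204.8.63.250
  204.8.63.240/29 (204.8.63.240 - 204.8.63.247) does not contain 204.8.63.250
  204.8.63.224/28 (204.8.63.224 - 204.8.63.239) does not contain 204.8.63.250
  204.8.58.0/23 (204.8.58.0 - 204.8.59.255) does not contain 204.8.63.250
  205.8.56.0/21 (205.8.56.0 - 205.8.63.255) does not contain 204.8.63.250
  204.9.0.0/17 (204.9.0.0 - 204.9.127.255) does not contain 204.8.63.250
  204.72.0.0/13 (204.72.0.0 - 204.79.255.255) does not contain 204.8.63.250
Longest matching prefix is /10 -> next hop 210.146.33.194.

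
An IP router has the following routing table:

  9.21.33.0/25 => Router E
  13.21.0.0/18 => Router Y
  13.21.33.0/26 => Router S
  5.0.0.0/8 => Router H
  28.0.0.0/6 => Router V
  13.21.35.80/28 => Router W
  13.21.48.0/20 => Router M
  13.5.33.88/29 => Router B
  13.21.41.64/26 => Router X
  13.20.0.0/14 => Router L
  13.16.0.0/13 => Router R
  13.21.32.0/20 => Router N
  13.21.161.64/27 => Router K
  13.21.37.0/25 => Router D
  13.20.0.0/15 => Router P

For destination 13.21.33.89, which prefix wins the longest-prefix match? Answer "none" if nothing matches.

13.21.32.0/20

Entries matching 13.21.33.89:
  13.16.0.0/13 (13.16.0.0 - 13.23.255.255)
  13.20.0.0/14 (13.20.0.0 - 13.23.255.255)
  13.20.0.0/15 (13.20.0.0 - 13.21.255.255)
  13.21.0.0/18 (13.21.0.0 - 13.21.63.255)
  13.21.32.0/20 (13.21.32.0 - 13.21.47.255)
Most specific is 13.21.32.0/20.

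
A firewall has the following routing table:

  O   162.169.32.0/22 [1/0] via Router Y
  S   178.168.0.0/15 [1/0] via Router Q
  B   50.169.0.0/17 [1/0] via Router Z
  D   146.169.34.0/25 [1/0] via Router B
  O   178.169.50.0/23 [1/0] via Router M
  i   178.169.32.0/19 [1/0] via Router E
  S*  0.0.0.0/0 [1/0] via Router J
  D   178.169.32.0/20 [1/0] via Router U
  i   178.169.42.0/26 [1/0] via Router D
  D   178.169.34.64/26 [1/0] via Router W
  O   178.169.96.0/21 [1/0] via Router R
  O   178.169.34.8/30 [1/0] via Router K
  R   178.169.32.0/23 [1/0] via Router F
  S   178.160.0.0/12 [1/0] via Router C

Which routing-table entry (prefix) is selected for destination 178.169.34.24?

178.169.32.0/20

Entries matching 178.169.34.24:
  0.0.0.0/0 (default, matches everything)
  178.160.0.0/12 (178.160.0.0 - 178.175.255.255)
  178.168.0.0/15 (178.168.0.0 - 178.169.255.255)
  178.169.32.0/19 (178.169.32.0 - 178.169.63.255)
  178.169.32.0/20 (178.169.32.0 - 178.169.47.255)
Most specific is 178.169.32.0/20.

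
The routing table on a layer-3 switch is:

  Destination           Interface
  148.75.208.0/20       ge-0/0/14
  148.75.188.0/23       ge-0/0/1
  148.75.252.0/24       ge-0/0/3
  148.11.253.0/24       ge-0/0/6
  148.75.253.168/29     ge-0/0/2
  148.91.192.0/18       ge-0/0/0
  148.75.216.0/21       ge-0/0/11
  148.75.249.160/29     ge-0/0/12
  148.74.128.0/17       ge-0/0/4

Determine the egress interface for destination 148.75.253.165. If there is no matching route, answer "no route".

No entry's prefix contains 148.75.253.165; there is no default route.

no route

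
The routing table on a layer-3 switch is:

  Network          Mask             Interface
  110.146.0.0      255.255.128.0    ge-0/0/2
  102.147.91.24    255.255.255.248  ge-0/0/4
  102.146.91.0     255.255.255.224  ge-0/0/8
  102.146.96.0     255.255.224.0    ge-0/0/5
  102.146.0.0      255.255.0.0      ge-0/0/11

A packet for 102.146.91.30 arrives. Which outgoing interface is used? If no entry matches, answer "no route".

Routes whose prefix contains 102.146.91.30:
  102.146.0.0/16 (102.146.0.0 - 102.146.255.255) -> ge-0/0/11
  102.146.91.0/27 (102.146.91.0 - 102.146.91.31) -> ge-0/0/8
More-specific entries that do NOT match:
  102.147.91.24/29 (102.147.91.24 - 102.147.91.31) does not contain 102.146.91.30
Longest matching prefix is /27 -> interface ge-0/0/8.

ge-0/0/8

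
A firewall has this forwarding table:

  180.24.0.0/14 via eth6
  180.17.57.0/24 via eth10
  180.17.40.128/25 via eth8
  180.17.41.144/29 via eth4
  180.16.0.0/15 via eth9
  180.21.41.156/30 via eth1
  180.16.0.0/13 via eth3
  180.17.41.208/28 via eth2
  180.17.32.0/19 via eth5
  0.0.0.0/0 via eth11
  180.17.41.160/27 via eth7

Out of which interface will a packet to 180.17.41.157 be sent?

eth5

Routes whose prefix contains 180.17.41.157:
  0.0.0.0/0 (default, matches everything) -> eth11
  180.16.0.0/13 (180.16.0.0 - 180.23.255.255) -> eth3
  180.16.0.0/15 (180.16.0.0 - 180.17.255.255) -> eth9
  180.17.32.0/19 (180.17.32.0 - 180.17.63.255) -> eth5
More-specific entries that do NOT match:
  180.21.41.156/30 (180.21.41.156 - 180.21.41.159) does not contain 180.17.41.157
  180.17.41.144/29 (180.17.41.144 - 180.17.41.151) does not contain 180.17.41.157
  180.17.41.208/28 (180.17.41.208 - 180.17.41.223) does not contain 180.17.41.157
  180.17.41.160/27 (180.17.41.160 - 180.17.41.191) does not contain 180.17.41.157
  180.17.40.128/25 (180.17.40.128 - 180.17.40.255) does not contain 180.17.41.157
  180.17.57.0/24 (180.17.57.0 - 180.17.57.255) does not contain 180.17.41.157
Longest matching prefix is /19 -> interface eth5.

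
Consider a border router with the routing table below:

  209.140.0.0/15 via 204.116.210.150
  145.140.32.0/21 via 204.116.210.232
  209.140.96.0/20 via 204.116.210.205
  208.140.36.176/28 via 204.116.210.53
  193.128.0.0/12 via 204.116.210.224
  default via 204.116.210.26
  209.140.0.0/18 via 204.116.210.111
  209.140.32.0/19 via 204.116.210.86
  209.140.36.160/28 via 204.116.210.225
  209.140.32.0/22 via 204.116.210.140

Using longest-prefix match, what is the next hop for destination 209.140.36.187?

Routes whose prefix contains 209.140.36.187:
  0.0.0.0/0 (default, matches everything) -> 204.116.210.26
  209.140.0.0/15 (209.140.0.0 - 209.141.255.255) -> 204.116.210.150
  209.140.0.0/18 (209.140.0.0 - 209.140.63.255) -> 204.116.210.111
  209.140.32.0/19 (209.140.32.0 - 209.140.63.255) -> 204.116.210.86
More-specific entries that do NOT match:
  208.140.36.176/28 (208.140.36.176 - 208.140.36.191) does not contain 209.140.36.187
  209.140.36.160/28 (209.140.36.160 - 209.140.36.175) does not contain 209.140.36.187
  209.140.32.0/22 (209.140.32.0 - 209.140.35.255) does not contain 209.140.36.187
  145.140.32.0/21 (145.140.32.0 - 145.140.39.255) does not contain 209.140.36.187
  209.140.96.0/20 (209.140.96.0 - 209.140.111.255) does not contain 209.140.36.187
Longest matching prefix is /19 -> next hop 204.116.210.86.

204.116.210.86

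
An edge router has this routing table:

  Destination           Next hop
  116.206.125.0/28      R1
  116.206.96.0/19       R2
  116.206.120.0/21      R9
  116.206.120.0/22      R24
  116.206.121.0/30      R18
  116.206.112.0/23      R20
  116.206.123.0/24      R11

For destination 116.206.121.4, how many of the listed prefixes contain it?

Prefixes containing 116.206.121.4:
  116.206.96.0/19 (116.206.96.0 - 116.206.127.255)
  116.206.120.0/21 (116.206.120.0 - 116.206.127.255)
  116.206.120.0/22 (116.206.120.0 - 116.206.123.255)
Total matching entries: 3.

3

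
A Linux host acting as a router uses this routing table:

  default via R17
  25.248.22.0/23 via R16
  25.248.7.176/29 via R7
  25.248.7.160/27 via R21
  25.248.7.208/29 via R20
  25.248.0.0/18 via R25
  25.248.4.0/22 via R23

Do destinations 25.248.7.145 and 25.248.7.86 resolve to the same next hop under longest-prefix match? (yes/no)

yes

25.248.7.145: longest match 25.248.4.0/22 -> R23
25.248.7.86: longest match 25.248.4.0/22 -> R23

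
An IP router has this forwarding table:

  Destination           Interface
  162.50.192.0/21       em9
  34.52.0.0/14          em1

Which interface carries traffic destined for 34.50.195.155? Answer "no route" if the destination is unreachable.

no route

No entry's prefix contains 34.50.195.155; there is no default route.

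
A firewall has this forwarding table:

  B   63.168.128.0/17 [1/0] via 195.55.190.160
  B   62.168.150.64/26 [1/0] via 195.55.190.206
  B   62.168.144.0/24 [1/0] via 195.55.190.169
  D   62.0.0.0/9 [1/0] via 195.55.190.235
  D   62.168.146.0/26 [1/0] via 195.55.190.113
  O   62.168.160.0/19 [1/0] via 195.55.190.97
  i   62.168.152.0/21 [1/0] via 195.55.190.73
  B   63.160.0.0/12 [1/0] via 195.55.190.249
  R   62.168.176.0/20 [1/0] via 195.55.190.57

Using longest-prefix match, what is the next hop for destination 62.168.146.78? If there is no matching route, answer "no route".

no route

No entry's prefix contains 62.168.146.78; there is no default route.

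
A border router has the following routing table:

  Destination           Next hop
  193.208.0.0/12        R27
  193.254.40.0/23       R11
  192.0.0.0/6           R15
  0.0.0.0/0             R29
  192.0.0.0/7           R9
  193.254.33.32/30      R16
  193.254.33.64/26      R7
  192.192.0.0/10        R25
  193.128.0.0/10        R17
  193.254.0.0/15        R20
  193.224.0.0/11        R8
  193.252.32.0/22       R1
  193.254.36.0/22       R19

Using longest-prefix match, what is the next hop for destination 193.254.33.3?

R20

Routes whose prefix contains 193.254.33.3:
  0.0.0.0/0 (default, matches everything) -> R29
  192.0.0.0/6 (192.0.0.0 - 195.255.255.255) -> R15
  192.0.0.0/7 (192.0.0.0 - 193.255.255.255) -> R9
  193.224.0.0/11 (193.224.0.0 - 193.255.255.255) -> R8
  193.254.0.0/15 (193.254.0.0 - 193.255.255.255) -> R20
More-specific entries that do NOT match:
  193.254.33.32/30 (193.254.33.32 - 193.254.33.35) does not contain 193.254.33.3
  193.254.33.64/26 (193.254.33.64 - 193.254.33.127) does not contain 193.254.33.3
  193.254.40.0/23 (193.254.40.0 - 193.254.41.255) does not contain 193.254.33.3
  193.252.32.0/22 (193.252.32.0 - 193.252.35.255) does not contain 193.254.33.3
  193.254.36.0/22 (193.254.36.0 - 193.254.39.255) does not contain 193.254.33.3
Longest matching prefix is /15 -> next hop R20.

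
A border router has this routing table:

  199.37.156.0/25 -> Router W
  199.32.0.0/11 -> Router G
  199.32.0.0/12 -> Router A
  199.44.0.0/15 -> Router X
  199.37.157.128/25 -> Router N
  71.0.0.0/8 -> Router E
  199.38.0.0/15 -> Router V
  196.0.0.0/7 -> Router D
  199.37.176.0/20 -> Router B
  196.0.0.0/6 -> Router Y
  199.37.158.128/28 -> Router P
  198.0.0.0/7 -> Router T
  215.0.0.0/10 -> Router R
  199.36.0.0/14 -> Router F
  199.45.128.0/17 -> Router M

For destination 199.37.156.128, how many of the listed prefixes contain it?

5

Prefixes containing 199.37.156.128:
  196.0.0.0/6 (196.0.0.0 - 199.255.255.255)
  198.0.0.0/7 (198.0.0.0 - 199.255.255.255)
  199.32.0.0/11 (199.32.0.0 - 199.63.255.255)
  199.32.0.0/12 (199.32.0.0 - 199.47.255.255)
  199.36.0.0/14 (199.36.0.0 - 199.39.255.255)
Total matching entries: 5.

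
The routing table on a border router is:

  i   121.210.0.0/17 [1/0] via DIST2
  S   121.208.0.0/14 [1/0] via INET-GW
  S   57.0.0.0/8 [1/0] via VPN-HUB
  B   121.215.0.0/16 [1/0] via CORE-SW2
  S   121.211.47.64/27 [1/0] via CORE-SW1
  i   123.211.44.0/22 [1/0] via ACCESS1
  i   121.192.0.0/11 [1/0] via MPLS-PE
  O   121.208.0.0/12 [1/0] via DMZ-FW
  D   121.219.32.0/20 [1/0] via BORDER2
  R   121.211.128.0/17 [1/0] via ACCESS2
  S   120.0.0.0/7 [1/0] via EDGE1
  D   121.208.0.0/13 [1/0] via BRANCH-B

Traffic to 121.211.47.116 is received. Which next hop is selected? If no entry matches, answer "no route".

INET-GW

Routes whose prefix contains 121.211.47.116:
  120.0.0.0/7 (120.0.0.0 - 121.255.255.255) -> EDGE1
  121.192.0.0/11 (121.192.0.0 - 121.223.255.255) -> MPLS-PE
  121.208.0.0/12 (121.208.0.0 - 121.223.255.255) -> DMZ-FW
  121.208.0.0/13 (121.208.0.0 - 121.215.255.255) -> BRANCH-B
  121.208.0.0/14 (121.208.0.0 - 121.211.255.255) -> INET-GW
More-specific entries that do NOT match:
  121.211.47.64/27 (121.211.47.64 - 121.211.47.95) does not contain 121.211.47.116
  123.211.44.0/22 (123.211.44.0 - 123.211.47.255) does not contain 121.211.47.116
  121.219.32.0/20 (121.219.32.0 - 121.219.47.255) does not contain 121.211.47.116
  121.210.0.0/17 (121.210.0.0 - 121.210.127.255) does not contain 121.211.47.116
  121.211.128.0/17 (121.211.128.0 - 121.211.255.255) does not contain 121.211.47.116
  121.215.0.0/16 (121.215.0.0 - 121.215.255.255) does not contain 121.211.47.116
Longest matching prefix is /14 -> next hop INET-GW.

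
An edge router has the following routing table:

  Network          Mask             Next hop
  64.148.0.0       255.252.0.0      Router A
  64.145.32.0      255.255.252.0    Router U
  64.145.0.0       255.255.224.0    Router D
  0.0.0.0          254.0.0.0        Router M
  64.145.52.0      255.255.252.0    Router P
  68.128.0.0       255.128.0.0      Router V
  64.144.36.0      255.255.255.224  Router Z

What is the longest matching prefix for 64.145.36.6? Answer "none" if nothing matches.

none

64.145.36.6 is outside every listed prefix and there is no default route.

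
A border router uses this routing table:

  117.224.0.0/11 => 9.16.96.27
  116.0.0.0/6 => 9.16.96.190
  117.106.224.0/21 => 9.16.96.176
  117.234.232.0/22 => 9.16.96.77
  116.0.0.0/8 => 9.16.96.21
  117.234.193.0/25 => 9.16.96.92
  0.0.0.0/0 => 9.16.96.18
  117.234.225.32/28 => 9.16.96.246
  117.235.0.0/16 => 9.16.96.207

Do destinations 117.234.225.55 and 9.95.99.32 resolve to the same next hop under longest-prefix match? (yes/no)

117.234.225.55: longest match 117.224.0.0/11 -> 9.16.96.27
9.95.99.32: longest match 0.0.0.0/0 -> 9.16.96.18

no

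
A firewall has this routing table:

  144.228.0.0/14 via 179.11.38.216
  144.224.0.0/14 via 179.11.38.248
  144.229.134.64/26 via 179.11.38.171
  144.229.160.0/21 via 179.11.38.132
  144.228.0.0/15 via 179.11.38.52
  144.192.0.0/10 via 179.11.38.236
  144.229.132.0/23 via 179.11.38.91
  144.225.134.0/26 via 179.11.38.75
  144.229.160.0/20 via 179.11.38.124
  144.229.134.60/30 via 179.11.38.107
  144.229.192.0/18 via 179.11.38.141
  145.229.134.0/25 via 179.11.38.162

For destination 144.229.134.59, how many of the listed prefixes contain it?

3

Prefixes containing 144.229.134.59:
  144.192.0.0/10 (144.192.0.0 - 144.255.255.255)
  144.228.0.0/14 (144.228.0.0 - 144.231.255.255)
  144.228.0.0/15 (144.228.0.0 - 144.229.255.255)
Total matching entries: 3.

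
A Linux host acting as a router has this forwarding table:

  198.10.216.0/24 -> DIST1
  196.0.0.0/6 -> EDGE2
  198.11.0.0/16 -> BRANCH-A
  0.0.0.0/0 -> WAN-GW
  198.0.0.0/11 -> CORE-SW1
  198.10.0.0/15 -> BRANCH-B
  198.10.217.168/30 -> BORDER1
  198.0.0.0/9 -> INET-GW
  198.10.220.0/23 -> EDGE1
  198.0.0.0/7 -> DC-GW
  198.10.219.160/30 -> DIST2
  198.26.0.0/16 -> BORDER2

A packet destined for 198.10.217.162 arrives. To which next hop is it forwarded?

Routes whose prefix contains 198.10.217.162:
  0.0.0.0/0 (default, matches everything) -> WAN-GW
  196.0.0.0/6 (196.0.0.0 - 199.255.255.255) -> EDGE2
  198.0.0.0/7 (198.0.0.0 - 199.255.255.255) -> DC-GW
  198.0.0.0/9 (198.0.0.0 - 198.127.255.255) -> INET-GW
  198.0.0.0/11 (198.0.0.0 - 198.31.255.255) -> CORE-SW1
  198.10.0.0/15 (198.10.0.0 - 198.11.255.255) -> BRANCH-B
More-specific entries that do NOT match:
  198.10.217.168/30 (198.10.217.168 - 198.10.217.171) does not contain 198.10.217.162
  198.10.219.160/30 (198.10.219.160 - 198.10.219.163) does not contain 198.10.217.162
  198.10.216.0/24 (198.10.216.0 - 198.10.216.255) does not contain 198.10.217.162
  198.10.220.0/23 (198.10.220.0 - 198.10.221.255) does not contain 198.10.217.162
  198.11.0.0/16 (198.11.0.0 - 198.11.255.255) does not contain 198.10.217.162
  198.26.0.0/16 (198.26.0.0 - 198.26.255.255) does not contain 198.10.217.162
Longest matching prefix is /15 -> next hop BRANCH-B.

BRANCH-B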